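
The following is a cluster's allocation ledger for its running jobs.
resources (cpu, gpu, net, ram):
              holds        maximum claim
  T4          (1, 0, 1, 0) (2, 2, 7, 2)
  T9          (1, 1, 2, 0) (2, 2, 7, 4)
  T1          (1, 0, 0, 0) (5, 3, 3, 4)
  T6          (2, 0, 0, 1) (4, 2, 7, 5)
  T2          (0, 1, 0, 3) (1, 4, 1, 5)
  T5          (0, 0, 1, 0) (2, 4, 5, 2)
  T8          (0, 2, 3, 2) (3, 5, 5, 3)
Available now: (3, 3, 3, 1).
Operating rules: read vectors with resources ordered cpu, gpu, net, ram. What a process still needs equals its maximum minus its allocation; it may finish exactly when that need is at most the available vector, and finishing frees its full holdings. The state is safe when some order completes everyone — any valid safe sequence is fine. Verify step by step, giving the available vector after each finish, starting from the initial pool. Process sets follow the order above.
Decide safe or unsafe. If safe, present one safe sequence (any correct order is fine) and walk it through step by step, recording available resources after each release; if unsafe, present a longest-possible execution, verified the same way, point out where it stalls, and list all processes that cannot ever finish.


SAFE — a valid safe sequence is T8, T4, T2, T9, T1, T5, T6.
Key observation: reading the order forward, T8 is the first process whose need (3, 3, 2, 1) meets the free pool (3, 3, 3, 1) exactly on a resource it requests.
Step-by-step check:
  pool = (3, 3, 3, 1)
  T8 needs (3, 3, 2, 1) <= (3, 3, 3, 1) -> finishes; pool += (0, 2, 3, 2) = (3, 5, 6, 3)
  T4 needs (1, 2, 6, 2) <= (3, 5, 6, 3) -> finishes; pool += (1, 0, 1, 0) = (4, 5, 7, 3)
  T2 needs (1, 3, 1, 2) <= (4, 5, 7, 3) -> finishes; pool += (0, 1, 0, 3) = (4, 6, 7, 6)
  T9 needs (1, 1, 5, 4) <= (4, 6, 7, 6) -> finishes; pool += (1, 1, 2, 0) = (5, 7, 9, 6)
  T1 needs (4, 3, 3, 4) <= (5, 7, 9, 6) -> finishes; pool += (1, 0, 0, 0) = (6, 7, 9, 6)
  T5 needs (2, 4, 4, 2) <= (6, 7, 9, 6) -> finishes; pool += (0, 0, 1, 0) = (6, 7, 10, 6)
  T6 needs (2, 2, 7, 4) <= (6, 7, 10, 6) -> finishes; pool += (2, 0, 0, 1) = (8, 7, 10, 7)


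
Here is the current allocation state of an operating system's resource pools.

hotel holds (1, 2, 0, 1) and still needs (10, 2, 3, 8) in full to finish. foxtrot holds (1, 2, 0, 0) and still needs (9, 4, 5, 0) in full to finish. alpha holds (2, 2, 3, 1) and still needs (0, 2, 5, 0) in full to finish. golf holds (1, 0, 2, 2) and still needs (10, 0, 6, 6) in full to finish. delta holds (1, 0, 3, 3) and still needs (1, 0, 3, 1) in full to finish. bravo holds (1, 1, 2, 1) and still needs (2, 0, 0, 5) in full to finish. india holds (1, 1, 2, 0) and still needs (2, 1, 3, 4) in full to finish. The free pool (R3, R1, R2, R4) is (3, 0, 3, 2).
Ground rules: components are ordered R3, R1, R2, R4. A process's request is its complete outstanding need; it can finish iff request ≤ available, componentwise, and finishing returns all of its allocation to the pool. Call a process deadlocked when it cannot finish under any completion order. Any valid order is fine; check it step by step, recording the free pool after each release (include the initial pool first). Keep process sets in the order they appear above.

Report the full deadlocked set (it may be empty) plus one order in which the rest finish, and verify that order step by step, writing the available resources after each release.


Deadlocked set: hotel, foxtrot and golf.
Key observation: the pool after delta, bravo, india, alpha is (8, 4, 13, 7); every surviving request exceeds it in R3, so progress ends there.
The rest can finish in the order delta, bravo, india, alpha. Step-by-step check:
  pool = (3, 0, 3, 2)
  delta: need (1, 0, 3, 1) fits (3, 0, 3, 2); releases (1, 0, 3, 3), pool now (4, 0, 6, 5)
  bravo: need (2, 0, 0, 5) fits (4, 0, 6, 5); releases (1, 1, 2, 1), pool now (5, 1, 8, 6)
  india: need (2, 1, 3, 4) fits (5, 1, 8, 6); releases (1, 1, 2, 0), pool now (6, 2, 10, 6)
  alpha: need (0, 2, 5, 0) fits (6, 2, 10, 6); releases (2, 2, 3, 1), pool now (8, 4, 13, 7)
The blocked processes can never fit:
  blocked: hotel wants (10, 2, 3, 8), pool (8, 4, 13, 7) — not enough R3 and R4
  blocked: foxtrot wants (9, 4, 5, 0), pool (8, 4, 13, 7) — not enough R3
  blocked: golf wants (10, 0, 6, 6), pool (8, 4, 13, 7) — not enough R3


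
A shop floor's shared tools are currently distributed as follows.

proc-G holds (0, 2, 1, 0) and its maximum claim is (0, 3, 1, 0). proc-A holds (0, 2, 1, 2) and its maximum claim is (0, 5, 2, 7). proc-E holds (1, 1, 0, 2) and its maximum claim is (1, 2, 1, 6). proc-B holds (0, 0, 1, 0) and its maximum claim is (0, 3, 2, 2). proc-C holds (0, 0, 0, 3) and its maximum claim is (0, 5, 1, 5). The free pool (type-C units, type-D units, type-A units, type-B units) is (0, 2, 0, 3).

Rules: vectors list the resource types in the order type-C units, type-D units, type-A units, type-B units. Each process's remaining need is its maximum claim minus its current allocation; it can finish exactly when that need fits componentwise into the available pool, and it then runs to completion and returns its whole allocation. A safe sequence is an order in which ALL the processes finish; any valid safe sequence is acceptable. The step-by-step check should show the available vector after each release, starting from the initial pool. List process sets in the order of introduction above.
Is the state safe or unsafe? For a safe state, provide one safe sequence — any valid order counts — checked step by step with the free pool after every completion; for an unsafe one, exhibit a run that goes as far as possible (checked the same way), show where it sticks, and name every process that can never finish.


UNSAFE — no complete ordering exists.
Key observation: after proc-G, proc-B the pool peaks at (0, 4, 2, 3), and each blocked process is short somewhere: proc-A on type-B units; proc-E on type-B units; proc-C on type-D units.
A maximal execution: proc-G, proc-B — then nothing else fits. Verifying each step:
  pool = (0, 2, 0, 3)
  proc-G: need (0, 1, 0, 0) fits (0, 2, 0, 3); releases (0, 2, 1, 0), pool now (0, 4, 1, 3)
  proc-B: need (0, 3, 1, 2) fits (0, 4, 1, 3); releases (0, 0, 1, 0), pool now (0, 4, 2, 3)
  proc-A cannot run: need (0, 3, 1, 5) vs free (0, 4, 2, 3) (insufficient type-B units)
  proc-E cannot run: need (0, 1, 1, 4) vs free (0, 4, 2, 3) (insufficient type-B units)
  proc-C cannot run: need (0, 5, 1, 2) vs free (0, 4, 2, 3) (insufficient type-D units)
Permanently blocked: proc-A, proc-E and proc-C.


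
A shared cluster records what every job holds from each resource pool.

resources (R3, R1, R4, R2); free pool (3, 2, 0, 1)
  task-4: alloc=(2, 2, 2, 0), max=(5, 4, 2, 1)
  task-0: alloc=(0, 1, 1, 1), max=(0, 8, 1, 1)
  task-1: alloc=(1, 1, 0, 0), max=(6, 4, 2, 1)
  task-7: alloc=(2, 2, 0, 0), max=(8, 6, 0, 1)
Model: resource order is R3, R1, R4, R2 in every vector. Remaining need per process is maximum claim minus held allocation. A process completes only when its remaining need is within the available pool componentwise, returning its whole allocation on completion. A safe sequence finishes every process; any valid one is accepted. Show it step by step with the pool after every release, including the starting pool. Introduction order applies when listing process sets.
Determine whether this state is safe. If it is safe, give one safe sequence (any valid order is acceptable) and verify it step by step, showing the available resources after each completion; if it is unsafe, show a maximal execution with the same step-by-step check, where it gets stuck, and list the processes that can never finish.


SAFE. One safe sequence: task-4, task-1, task-7, task-0.
Key observation: reading the order forward, task-4 is the first process whose need (3, 2, 0, 1) meets the free pool (3, 2, 0, 1) exactly on a resource it requests.
Step-by-step check:
  pool = (3, 2, 0, 1)
  task-4 needs (3, 2, 0, 1) <= (3, 2, 0, 1) -> finishes; pool += (2, 2, 2, 0) = (5, 4, 2, 1)
  task-1 needs (5, 3, 2, 1) <= (5, 4, 2, 1) -> finishes; pool += (1, 1, 0, 0) = (6, 5, 2, 1)
  task-7 needs (6, 4, 0, 1) <= (6, 5, 2, 1) -> finishes; pool += (2, 2, 0, 0) = (8, 7, 2, 1)
  task-0 needs (0, 7, 0, 0) <= (8, 7, 2, 1) -> finishes; pool += (0, 1, 1, 1) = (8, 8, 3, 2)


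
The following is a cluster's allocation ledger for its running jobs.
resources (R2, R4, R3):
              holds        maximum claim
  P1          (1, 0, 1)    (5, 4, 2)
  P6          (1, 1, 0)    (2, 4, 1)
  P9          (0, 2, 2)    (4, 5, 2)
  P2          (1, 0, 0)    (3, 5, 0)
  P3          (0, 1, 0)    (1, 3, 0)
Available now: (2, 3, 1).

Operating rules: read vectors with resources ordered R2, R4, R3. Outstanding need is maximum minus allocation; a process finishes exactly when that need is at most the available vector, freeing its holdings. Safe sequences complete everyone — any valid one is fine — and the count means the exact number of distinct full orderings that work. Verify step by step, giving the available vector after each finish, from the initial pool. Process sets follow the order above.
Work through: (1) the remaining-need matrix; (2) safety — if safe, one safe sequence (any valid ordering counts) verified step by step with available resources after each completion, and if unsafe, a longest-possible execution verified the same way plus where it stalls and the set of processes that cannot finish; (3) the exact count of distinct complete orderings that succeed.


(1) Outstanding need per process (order R2, R4, R3):
  P1: (4, 4, 1)
  P6: (1, 3, 1)
  P9: (4, 3, 0)
  P2: (2, 5, 0)
  P3: (1, 2, 0)
(2) SAFE. One safe sequence: P3, P6, P2, P1, P9.
Key observation: P6 is the earliest step where a requested resource binds exactly: need (1, 3, 1), pool (2, 4, 1) at its turn.
Step-by-step check:
  pool = (2, 3, 1)
  run P3 (needs (1, 2, 0), free (2, 3, 1)); after release of (0, 1, 0) the pool is (2, 4, 1)
  run P6 (needs (1, 3, 1), free (2, 4, 1)); after release of (1, 1, 0) the pool is (3, 5, 1)
  run P2 (needs (2, 5, 0), free (3, 5, 1)); after release of (1, 0, 0) the pool is (4, 5, 1)
  run P1 (needs (4, 4, 1), free (4, 5, 1)); after release of (1, 0, 1) the pool is (5, 5, 2)
  run P9 (needs (4, 3, 0), free (5, 5, 2)); after release of (0, 2, 2) the pool is (5, 7, 4)
(3) Exactly 4 of the possible complete orderings are safe sequences.


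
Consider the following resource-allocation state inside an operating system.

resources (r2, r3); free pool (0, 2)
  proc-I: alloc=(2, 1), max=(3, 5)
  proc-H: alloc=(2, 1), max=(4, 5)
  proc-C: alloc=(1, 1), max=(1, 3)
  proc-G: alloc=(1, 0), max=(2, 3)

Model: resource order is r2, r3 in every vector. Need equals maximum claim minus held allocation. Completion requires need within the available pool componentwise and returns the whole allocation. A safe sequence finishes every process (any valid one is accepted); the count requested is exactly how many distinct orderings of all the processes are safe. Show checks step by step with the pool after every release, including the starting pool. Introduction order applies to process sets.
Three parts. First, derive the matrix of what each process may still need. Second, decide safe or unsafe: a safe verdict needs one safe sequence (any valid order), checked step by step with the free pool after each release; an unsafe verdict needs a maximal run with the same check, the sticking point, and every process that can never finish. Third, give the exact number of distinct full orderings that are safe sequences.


(1) Need matrix, components ordered r2, r3:
  proc-I: (1, 4)
  proc-H: (2, 4)
  proc-C: (0, 2)
  proc-G: (1, 3)
(2) The state is UNSAFE.
Key observation: after proc-C, proc-G complete, (2, 3) is the best the pool ever gets, yet each leftover process wants more r3.
Going as far as possible: proc-C, proc-G; after that, nothing fits. Check, step by step:
  pool = (0, 2)
  proc-C: need (0, 2) fits (0, 2); releases (1, 1), pool now (1, 3)
  proc-G: need (1, 3) fits (1, 3); releases (1, 0), pool now (2, 3)
  proc-I cannot run: need (1, 4) vs free (2, 3) (insufficient r3)
  proc-H cannot run: need (2, 4) vs free (2, 3) (insufficient r3)
Processes that can never finish: proc-I and proc-H.
(3) Precisely 0 of the possible complete orderings are safe sequences.


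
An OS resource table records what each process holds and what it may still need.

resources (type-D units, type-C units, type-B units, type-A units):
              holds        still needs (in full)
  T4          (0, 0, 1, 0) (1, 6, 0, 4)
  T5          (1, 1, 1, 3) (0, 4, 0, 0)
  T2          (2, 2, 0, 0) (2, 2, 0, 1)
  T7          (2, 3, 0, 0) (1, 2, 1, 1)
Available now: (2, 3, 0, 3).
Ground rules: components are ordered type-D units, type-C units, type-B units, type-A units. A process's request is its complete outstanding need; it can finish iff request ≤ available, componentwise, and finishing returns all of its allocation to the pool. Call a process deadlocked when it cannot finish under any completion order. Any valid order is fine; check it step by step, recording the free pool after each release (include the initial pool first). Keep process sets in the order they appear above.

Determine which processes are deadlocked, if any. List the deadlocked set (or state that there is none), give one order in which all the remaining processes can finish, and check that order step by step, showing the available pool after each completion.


The deadlocked set is empty.
Key observation: T2 leads a chain of completions in which each release enables another process.
One completion order for the rest: T2, T5, T7, T4. Verifying each step:
  pool = (2, 3, 0, 3)
  T2: need (2, 2, 0, 1) fits (2, 3, 0, 3); releases (2, 2, 0, 0), pool now (4, 5, 0, 3)
  T5: need (0, 4, 0, 0) fits (4, 5, 0, 3); releases (1, 1, 1, 3), pool now (5, 6, 1, 6)
  T7: need (1, 2, 1, 1) fits (5, 6, 1, 6); releases (2, 3, 0, 0), pool now (7, 9, 1, 6)
  T4: need (1, 6, 0, 4) fits (7, 9, 1, 6); releases (0, 0, 1, 0), pool now (7, 9, 2, 6)


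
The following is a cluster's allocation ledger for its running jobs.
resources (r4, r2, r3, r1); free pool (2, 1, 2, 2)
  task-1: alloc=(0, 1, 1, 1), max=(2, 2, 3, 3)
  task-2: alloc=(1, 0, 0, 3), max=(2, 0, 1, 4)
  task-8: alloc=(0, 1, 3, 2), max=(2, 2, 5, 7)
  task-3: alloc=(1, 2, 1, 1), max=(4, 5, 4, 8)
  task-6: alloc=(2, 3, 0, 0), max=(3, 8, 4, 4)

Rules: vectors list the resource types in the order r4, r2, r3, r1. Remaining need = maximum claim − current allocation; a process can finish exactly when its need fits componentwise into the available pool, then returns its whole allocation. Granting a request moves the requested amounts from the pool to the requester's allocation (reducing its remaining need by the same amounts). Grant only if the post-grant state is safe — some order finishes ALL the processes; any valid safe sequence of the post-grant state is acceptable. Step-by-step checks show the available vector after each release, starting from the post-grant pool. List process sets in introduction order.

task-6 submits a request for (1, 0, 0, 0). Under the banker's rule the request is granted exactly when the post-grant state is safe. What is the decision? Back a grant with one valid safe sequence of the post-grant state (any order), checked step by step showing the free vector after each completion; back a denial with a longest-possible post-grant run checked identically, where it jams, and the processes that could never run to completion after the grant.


DENY: after the grant no complete ordering would exist.
Key observation: after task-2, task-1, task-8 the pool peaks at (2, 3, 6, 8), and each blocked process is short somewhere: task-3 on r4; task-6 on r2.
On the post-grant state, task-2, task-1, task-8 is a maximal run — nothing extends it. Verifying each step:
  pool = (1, 1, 2, 2)
  task-2 needs (1, 0, 1, 1) <= (1, 1, 2, 2) -> finishes; pool += (1, 0, 0, 3) = (2, 1, 2, 5)
  task-1 needs (2, 1, 2, 2) <= (2, 1, 2, 5) -> finishes; pool += (0, 1, 1, 1) = (2, 2, 3, 6)
  task-8 needs (2, 1, 2, 5) <= (2, 2, 3, 6) -> finishes; pool += (0, 1, 3, 2) = (2, 3, 6, 8)
  blocked: task-3 wants (3, 3, 3, 7), pool (2, 3, 6, 8) — not enough r4
  blocked: task-6 wants (0, 5, 4, 4), pool (2, 3, 6, 8) — not enough r2
Had the request been granted, task-3 and task-6 could never finish.


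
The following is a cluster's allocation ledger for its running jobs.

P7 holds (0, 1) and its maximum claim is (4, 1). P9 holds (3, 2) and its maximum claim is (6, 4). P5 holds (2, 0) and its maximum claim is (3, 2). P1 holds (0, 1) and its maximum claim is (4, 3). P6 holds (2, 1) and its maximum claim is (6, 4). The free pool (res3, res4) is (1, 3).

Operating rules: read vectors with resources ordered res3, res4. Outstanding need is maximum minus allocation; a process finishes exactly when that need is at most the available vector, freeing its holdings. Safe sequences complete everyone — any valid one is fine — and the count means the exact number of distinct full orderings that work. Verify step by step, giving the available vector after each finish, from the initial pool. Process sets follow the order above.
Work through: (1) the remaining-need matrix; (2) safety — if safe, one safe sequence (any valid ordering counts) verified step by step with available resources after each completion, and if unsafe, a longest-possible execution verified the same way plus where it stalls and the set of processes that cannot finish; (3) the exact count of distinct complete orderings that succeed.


(1) Need matrix, components ordered res3, res4:
  P7: (4, 0)
  P9: (3, 2)
  P5: (1, 2)
  P1: (4, 2)
  P6: (4, 3)
(2) The state is SAFE; one workable sequence: P5, P9, P7, P1, P6.
Key observation: the first exact fit in this order is P5 — it needs (1, 2) with (1, 3) free, meeting a requested resource to the last unit.
Walking it through:
  pool = (1, 3)
  run P5 (needs (1, 2), free (1, 3)); after release of (2, 0) the pool is (3, 3)
  run P9 (needs (3, 2), free (3, 3)); after release of (3, 2) the pool is (6, 5)
  run P7 (needs (4, 0), free (6, 5)); after release of (0, 1) the pool is (6, 6)
  run P1 (needs (4, 2), free (6, 6)); after release of (0, 1) the pool is (6, 7)
  run P6 (needs (4, 3), free (6, 7)); after release of (2, 1) the pool is (8, 8)
(3) The exact count: 6 of the possible complete orderings are safe sequences.


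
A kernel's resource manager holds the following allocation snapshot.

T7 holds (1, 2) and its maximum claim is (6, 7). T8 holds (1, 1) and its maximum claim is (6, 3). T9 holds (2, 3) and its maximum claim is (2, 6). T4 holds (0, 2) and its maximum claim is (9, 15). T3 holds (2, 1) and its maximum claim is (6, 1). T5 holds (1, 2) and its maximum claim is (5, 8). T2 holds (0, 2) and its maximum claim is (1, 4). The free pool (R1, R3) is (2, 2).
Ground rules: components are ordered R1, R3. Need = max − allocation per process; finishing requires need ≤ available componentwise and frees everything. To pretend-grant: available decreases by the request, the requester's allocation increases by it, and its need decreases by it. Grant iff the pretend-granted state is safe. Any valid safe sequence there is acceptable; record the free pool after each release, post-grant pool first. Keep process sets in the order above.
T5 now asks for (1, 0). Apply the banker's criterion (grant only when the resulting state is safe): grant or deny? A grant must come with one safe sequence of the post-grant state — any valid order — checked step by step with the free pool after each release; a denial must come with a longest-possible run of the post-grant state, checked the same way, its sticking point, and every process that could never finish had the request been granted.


GRANT: granting preserves safety; a valid post-grant sequence is T2, T9, T5, T7, T3, T8, T4.
Key observation: with (1, 2) left after the transfer, T2 can run at once — the state stays safe.
Check on the post-grant state, step by step:
  pool = (1, 2)
  T2 needs (1, 2) <= (1, 2) -> finishes; pool += (0, 2) = (1, 4)
  T9 needs (0, 3) <= (1, 4) -> finishes; pool += (2, 3) = (3, 7)
  T5 needs (3, 6) <= (3, 7) -> finishes; pool += (2, 2) = (5, 9)
  T7 needs (5, 5) <= (5, 9) -> finishes; pool += (1, 2) = (6, 11)
  T3 needs (4, 0) <= (6, 11) -> finishes; pool += (2, 1) = (8, 12)
  T8 needs (5, 2) <= (8, 12) -> finishes; pool += (1, 1) = (9, 13)
  T4 needs (9, 13) <= (9, 13) -> finishes; pool += (0, 2) = (9, 15)


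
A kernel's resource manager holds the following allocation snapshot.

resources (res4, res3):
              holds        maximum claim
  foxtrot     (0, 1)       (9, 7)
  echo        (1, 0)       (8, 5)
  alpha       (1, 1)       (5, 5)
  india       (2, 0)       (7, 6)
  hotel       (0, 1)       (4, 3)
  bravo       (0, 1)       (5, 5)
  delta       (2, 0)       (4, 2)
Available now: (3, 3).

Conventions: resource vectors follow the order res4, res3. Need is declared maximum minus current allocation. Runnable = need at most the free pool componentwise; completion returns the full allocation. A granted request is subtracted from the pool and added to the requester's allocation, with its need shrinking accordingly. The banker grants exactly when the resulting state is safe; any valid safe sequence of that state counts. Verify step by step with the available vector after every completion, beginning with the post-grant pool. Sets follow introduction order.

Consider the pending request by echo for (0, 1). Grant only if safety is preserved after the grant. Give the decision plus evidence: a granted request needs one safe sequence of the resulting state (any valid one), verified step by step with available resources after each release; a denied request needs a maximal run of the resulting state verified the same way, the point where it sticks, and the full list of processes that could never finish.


DENY — the pretend-granted state is unsafe.
Key observation: delta, hotel can finish, but then (5, 3) is all there is, and the blocked group's res3 demands exceed it.
On the post-grant state, delta, hotel is a maximal run — nothing extends it. Check, step by step:
  pool = (3, 2)
  delta needs (2, 2) <= (3, 2) -> finishes; pool += (2, 0) = (5, 2)
  hotel needs (4, 2) <= (5, 2) -> finishes; pool += (0, 1) = (5, 3)
  foxtrot still needs (9, 6) but only (5, 3) is free — short on res4 and res3
  echo still needs (7, 4) but only (5, 3) is free — short on res4 and res3
  alpha still needs (4, 4) but only (5, 3) is free — short on res3
  india still needs (5, 6) but only (5, 3) is free — short on res3
  bravo still needs (5, 4) but only (5, 3) is free — short on res3
Processes that could never finish after the grant: foxtrot, echo, alpha, india and bravo.


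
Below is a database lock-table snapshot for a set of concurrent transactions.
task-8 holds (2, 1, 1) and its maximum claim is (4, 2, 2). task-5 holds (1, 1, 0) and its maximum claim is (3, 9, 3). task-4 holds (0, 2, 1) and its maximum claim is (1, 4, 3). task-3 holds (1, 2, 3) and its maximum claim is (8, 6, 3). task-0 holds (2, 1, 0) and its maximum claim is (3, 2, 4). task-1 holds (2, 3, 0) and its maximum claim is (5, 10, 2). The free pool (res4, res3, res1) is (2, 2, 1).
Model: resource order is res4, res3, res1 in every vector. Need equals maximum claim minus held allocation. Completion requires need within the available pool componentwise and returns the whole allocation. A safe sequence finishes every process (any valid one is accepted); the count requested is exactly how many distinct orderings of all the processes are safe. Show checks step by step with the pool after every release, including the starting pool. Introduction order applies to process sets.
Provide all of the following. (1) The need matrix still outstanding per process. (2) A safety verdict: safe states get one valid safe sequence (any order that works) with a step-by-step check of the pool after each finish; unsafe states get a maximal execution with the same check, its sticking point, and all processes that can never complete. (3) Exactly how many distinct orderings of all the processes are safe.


(1) Outstanding need per process (order res4, res3, res1):
  task-8: (2, 1, 1)
  task-5: (2, 8, 3)
  task-4: (1, 2, 2)
  task-3: (7, 4, 0)
  task-0: (1, 1, 4)
  task-1: (3, 7, 2)
(2) The state is UNSAFE.
Key observation: after task-8, task-4 the pool peaks at (4, 5, 3), and each blocked process is short somewhere: task-5 on res3; task-3 on res4; task-0 on res1; task-1 on res3.
The run task-8, task-4 cannot be extended any further. Step-by-step check:
  pool = (2, 2, 1)
  run task-8 (needs (2, 1, 1), free (2, 2, 1)); after release of (2, 1, 1) the pool is (4, 3, 2)
  run task-4 (needs (1, 2, 2), free (4, 3, 2)); after release of (0, 2, 1) the pool is (4, 5, 3)
  task-5 still needs (2, 8, 3) but only (4, 5, 3) is free — short on res3
  task-3 still needs (7, 4, 0) but only (4, 5, 3) is free — short on res4
  task-0 still needs (1, 1, 4) but only (4, 5, 3) is free — short on res1
  task-1 still needs (3, 7, 2) but only (4, 5, 3) is free — short on res3
Processes that can never finish: task-5, task-3, task-0 and task-1.
(3) Precisely 0 of the possible complete orderings are safe sequences.


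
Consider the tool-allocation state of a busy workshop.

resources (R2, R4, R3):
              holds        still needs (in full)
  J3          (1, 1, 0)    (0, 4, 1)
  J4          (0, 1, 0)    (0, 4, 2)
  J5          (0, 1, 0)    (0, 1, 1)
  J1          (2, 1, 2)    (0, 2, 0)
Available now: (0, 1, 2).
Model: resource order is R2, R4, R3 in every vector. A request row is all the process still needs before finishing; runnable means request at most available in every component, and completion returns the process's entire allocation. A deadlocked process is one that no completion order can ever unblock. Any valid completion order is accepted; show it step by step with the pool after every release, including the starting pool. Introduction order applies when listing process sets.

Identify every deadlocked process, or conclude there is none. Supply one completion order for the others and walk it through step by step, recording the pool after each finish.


Deadlocked: J3 and J4.
Key observation: even finishing J5, J1 leaves just (2, 3, 4) free — too little R4 for any of the remaining processes.
One completion order for the rest: J5, J1. Check, step by step:
  pool = (0, 1, 2)
  run J5 (needs (0, 1, 1), free (0, 1, 2)); after release of (0, 1, 0) the pool is (0, 2, 2)
  run J1 (needs (0, 2, 0), free (0, 2, 2)); after release of (2, 1, 2) the pool is (2, 3, 4)
The blocked processes can never fit:
  blocked: J3 wants (0, 4, 1), pool (2, 3, 4) — not enough R4
  blocked: J4 wants (0, 4, 2), pool (2, 3, 4) — not enough R4


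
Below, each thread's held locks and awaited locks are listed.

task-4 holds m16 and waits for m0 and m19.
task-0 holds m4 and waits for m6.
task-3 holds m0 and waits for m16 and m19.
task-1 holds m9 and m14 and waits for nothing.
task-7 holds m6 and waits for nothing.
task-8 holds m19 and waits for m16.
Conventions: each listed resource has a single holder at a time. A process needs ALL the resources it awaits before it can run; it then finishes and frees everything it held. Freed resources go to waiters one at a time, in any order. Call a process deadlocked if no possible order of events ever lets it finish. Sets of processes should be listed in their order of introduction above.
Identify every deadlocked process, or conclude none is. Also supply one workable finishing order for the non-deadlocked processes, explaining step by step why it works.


Deadlocked set: task-4, task-3 and task-8.
Key observation: nobody on the ring task-4 -> task-3 -> task-4 can start until another member finishes, which never happens; task-8 is caught in further circular waits.
The rest can finish in the order task-1, task-7, task-0.
Walking it through:
  task-1 waits on nothing -> runs at once and releases m9 and m14
  task-7 waits on nothing -> runs at once and releases m6
  task-0 waits on m6 — all released -> runs and releases m4


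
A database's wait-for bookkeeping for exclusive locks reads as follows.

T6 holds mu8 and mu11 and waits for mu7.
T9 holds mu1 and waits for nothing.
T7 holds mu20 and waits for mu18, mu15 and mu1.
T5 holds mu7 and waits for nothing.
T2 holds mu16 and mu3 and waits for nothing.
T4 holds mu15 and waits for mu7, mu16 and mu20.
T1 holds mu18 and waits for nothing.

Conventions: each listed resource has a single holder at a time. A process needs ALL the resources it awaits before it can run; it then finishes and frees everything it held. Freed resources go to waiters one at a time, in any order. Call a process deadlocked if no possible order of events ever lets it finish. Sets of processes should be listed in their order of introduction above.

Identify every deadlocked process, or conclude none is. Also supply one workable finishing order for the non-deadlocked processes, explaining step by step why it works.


The deadlocked set is T7 and T4.
Key observation: along T7 -> T4 -> T7, each member waits on what the next one holds — a deadlock; no other process is dragged down with it.
One completion order for the rest: T2, T9, T5, T1, T6.
Walking it through:
  run T2 (it waits on nothing); releases mu16 and mu3
  run T9 (it waits on nothing); releases mu1
  run T5 (it waits on nothing); releases mu7
  run T1 (it waits on nothing); releases mu18
  T6 waits on mu7 — all released -> runs and releases mu8 and mu11


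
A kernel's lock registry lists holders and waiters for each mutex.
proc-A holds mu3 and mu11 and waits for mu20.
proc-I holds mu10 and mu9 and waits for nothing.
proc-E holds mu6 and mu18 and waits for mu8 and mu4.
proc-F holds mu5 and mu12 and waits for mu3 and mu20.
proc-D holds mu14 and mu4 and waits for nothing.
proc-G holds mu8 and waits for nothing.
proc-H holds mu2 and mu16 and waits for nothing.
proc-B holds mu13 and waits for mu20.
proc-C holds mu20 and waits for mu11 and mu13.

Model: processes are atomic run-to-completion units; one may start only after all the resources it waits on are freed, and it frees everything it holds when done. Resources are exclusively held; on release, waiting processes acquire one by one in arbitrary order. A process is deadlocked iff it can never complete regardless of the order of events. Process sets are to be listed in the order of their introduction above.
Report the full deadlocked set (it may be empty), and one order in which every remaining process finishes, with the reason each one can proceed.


The deadlocked set is proc-A, proc-F, proc-B and proc-C.
Key observation: along proc-A -> proc-C -> proc-A, each member waits on what the next one holds — a deadlock; proc-B is caught in further circular waits and proc-F waits into the deadlock from upstream.
One completion order for the rest: proc-I, proc-G, proc-D, proc-E, proc-H.
Step-by-step check:
  proc-I: no waits; runs immediately, freeing mu10 and mu9
  proc-G: no waits; runs immediately, freeing mu8
  proc-D: no waits; runs immediately, freeing mu14 and mu4
  proc-E: everything it awaited (mu8 and mu4) is free; runs, freeing mu6 and mu18
  proc-H: no waits; runs immediately, freeing mu2 and mu16


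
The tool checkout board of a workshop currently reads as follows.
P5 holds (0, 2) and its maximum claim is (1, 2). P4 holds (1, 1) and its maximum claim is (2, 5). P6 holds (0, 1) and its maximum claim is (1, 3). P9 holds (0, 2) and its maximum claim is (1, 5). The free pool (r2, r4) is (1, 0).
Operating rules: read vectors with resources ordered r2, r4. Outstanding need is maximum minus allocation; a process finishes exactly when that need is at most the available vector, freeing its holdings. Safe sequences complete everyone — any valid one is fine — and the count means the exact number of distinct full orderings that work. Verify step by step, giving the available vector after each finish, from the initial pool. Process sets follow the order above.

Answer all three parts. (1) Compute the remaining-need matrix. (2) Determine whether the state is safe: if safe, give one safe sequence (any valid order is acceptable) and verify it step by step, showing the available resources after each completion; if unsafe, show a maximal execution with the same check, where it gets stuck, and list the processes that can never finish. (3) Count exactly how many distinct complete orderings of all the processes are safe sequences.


(1) Outstanding need per process (order r2, r4):
  P5: (1, 0)
  P4: (1, 4)
  P6: (1, 2)
  P9: (1, 3)
(2) SAFE — a valid safe sequence is P5, P6, P9, P4.
Key observation: P5 marks the first exact bind of the order: its need (1, 0) fits the free (1, 0) with zero slack on a requested resource.
Check, step by step:
  pool = (1, 0)
  P5: need (1, 0) fits (1, 0); releases (0, 2), pool now (1, 2)
  P6: need (1, 2) fits (1, 2); releases (0, 1), pool now (1, 3)
  P9: need (1, 3) fits (1, 3); releases (0, 2), pool now (1, 5)
  P4: need (1, 4) fits (1, 5); releases (1, 1), pool now (2, 6)
(3) Exactly 1 of the possible complete orderings is a safe sequence.


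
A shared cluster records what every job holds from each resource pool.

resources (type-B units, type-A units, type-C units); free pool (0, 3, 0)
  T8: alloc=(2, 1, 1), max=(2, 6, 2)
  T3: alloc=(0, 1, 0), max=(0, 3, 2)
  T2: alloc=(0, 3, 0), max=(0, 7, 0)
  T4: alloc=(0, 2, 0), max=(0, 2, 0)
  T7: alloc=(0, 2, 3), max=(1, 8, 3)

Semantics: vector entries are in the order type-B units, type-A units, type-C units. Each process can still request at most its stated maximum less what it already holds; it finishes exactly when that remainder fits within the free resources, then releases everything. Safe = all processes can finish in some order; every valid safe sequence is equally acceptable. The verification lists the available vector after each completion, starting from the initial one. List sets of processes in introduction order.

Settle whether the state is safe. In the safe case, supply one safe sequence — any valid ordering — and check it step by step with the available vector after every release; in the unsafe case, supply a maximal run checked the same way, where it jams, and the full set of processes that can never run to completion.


UNSAFE — no complete ordering exists.
Key observation: after T4, T2 the pool peaks at (0, 8, 0), and each blocked process is short somewhere: T8 on type-C units; T3 on type-C units; T7 on type-B units.
A maximal execution: T4, T2 — then nothing else fits. Walking it through:
  pool = (0, 3, 0)
  T4: need (0, 0, 0) fits (0, 3, 0); releases (0, 2, 0), pool now (0, 5, 0)
  T2: need (0, 4, 0) fits (0, 5, 0); releases (0, 3, 0), pool now (0, 8, 0)
  blocked: T8 wants (0, 5, 1), pool (0, 8, 0) — not enough type-C units
  blocked: T3 wants (0, 2, 2), pool (0, 8, 0) — not enough type-C units
  blocked: T7 wants (1, 6, 0), pool (0, 8, 0) — not enough type-B units
Processes that can never finish: T8, T3 and T7.


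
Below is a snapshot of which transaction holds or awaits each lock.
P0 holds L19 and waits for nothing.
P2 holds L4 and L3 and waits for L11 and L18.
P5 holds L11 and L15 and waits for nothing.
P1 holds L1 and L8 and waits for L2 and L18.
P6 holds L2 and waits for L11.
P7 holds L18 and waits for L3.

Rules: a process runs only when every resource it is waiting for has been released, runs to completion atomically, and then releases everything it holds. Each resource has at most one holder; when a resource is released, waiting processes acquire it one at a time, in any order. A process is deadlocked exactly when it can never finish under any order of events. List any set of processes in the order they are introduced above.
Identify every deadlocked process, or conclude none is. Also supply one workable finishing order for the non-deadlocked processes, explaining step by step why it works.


Deadlocked set: P2, P1 and P7.
Key observation: P2 -> P7 -> P2 is a circular wait — nothing in it can go first; P1 waits into the deadlock from upstream.
The rest can finish in the order P0, P5, P6.
Check, step by step:
  run P0 (it waits on nothing); releases L19
  run P5 (it waits on nothing); releases L11 and L15
  run P6 (all its waits — L11 — are resolved); releases L2


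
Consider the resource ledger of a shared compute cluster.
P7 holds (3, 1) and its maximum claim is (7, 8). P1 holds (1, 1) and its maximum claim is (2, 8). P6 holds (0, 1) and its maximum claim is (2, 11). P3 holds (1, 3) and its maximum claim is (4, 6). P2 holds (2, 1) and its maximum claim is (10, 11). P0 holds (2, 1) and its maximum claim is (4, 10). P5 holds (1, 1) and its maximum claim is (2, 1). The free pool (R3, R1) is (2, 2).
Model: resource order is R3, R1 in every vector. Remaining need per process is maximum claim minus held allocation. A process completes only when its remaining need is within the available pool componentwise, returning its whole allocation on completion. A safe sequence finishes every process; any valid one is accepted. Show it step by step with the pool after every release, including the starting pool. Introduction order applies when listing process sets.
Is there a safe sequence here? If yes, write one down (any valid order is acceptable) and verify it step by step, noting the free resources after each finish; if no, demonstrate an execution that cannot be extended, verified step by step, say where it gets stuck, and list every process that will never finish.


UNSAFE — no complete ordering exists.
Key observation: R1 is the bottleneck — with P5, P3 done the pool holds (4, 6), short of every remaining need.
A maximal execution: P5, P3 — then nothing else fits. Check, step by step:
  pool = (2, 2)
  run P5 (needs (1, 0), free (2, 2)); after release of (1, 1) the pool is (3, 3)
  run P3 (needs (3, 3), free (3, 3)); after release of (1, 3) the pool is (4, 6)
  blocked: P7 wants (4, 7), pool (4, 6) — not enough R1
  blocked: P1 wants (1, 7), pool (4, 6) — not enough R1
  blocked: P6 wants (2, 10), pool (4, 6) — not enough R1
  blocked: P2 wants (8, 10), pool (4, 6) — not enough R3 and R1
  blocked: P0 wants (2, 9), pool (4, 6) — not enough R1
Processes that can never finish: P7, P1, P6, P2 and P0.


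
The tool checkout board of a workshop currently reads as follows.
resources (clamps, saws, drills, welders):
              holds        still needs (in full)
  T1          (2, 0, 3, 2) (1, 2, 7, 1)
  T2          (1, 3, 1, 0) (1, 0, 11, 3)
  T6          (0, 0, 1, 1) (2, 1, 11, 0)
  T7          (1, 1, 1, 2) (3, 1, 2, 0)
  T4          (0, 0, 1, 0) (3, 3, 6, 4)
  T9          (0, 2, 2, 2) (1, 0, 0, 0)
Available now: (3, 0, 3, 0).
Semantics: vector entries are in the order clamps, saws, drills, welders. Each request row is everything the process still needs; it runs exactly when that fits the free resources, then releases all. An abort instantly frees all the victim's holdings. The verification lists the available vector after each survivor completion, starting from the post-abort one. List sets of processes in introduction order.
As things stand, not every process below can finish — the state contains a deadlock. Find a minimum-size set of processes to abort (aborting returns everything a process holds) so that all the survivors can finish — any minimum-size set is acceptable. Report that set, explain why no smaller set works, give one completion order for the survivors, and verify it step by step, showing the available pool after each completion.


Abort T6.
Key observation: the returned (0, 0, 1, 1) from T6 is what brings T2 — unrunnable before, under any order — into play at step 5.
Why nothing smaller works: aborting no one leaves the state deadlocked as given.
The survivors complete as T9, T7, T4, T1, T2. Step-by-step check (starting from the post-abort pool):
  pool = (3, 0, 4, 1)
  T9 needs (1, 0, 0, 0) <= (3, 0, 4, 1) -> finishes; pool += (0, 2, 2, 2) = (3, 2, 6, 3)
  T7 needs (3, 1, 2, 0) <= (3, 2, 6, 3) -> finishes; pool += (1, 1, 1, 2) = (4, 3, 7, 5)
  T4 needs (3, 3, 6, 4) <= (4, 3, 7, 5) -> finishes; pool += (0, 0, 1, 0) = (4, 3, 8, 5)
  T1 needs (1, 2, 7, 1) <= (4, 3, 8, 5) -> finishes; pool += (2, 0, 3, 2) = (6, 3, 11, 7)
  T2 needs (1, 0, 11, 3) <= (6, 3, 11, 7) -> finishes; pool += (1, 3, 1, 0) = (7, 6, 12, 7)


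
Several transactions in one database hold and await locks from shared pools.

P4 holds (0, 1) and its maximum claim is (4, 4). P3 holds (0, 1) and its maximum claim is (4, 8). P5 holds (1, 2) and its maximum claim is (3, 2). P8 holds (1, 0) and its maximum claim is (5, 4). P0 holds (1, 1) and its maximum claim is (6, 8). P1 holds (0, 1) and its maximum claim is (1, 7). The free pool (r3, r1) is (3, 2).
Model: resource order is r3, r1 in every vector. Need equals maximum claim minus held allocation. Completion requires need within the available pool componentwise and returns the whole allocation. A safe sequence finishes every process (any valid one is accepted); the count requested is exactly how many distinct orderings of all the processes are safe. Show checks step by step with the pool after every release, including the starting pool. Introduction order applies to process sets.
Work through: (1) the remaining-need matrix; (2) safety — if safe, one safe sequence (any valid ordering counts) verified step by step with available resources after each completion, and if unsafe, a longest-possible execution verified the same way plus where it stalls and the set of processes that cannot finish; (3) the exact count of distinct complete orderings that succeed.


(1) Remaining need (order r3, r1):
  P4: (4, 3)
  P3: (4, 7)
  P5: (2, 0)
  P8: (4, 4)
  P0: (5, 7)
  P1: (1, 6)
(2) UNSAFE — no complete ordering exists.
Key observation: once P5, P4, P8 finish, the pool peaks at (5, 5) — and every remaining process still needs more r1 than that.
The run P5, P4, P8 cannot be extended any further. Check, step by step:
  pool = (3, 2)
  P5 needs (2, 0) <= (3, 2) -> finishes; pool += (1, 2) = (4, 4)
  P4 needs (4, 3) <= (4, 4) -> finishes; pool += (0, 1) = (4, 5)
  P8 needs (4, 4) <= (4, 5) -> finishes; pool += (1, 0) = (5, 5)
  P3 cannot run: need (4, 7) vs free (5, 5) (insufficient r1)
  P0 cannot run: need (5, 7) vs free (5, 5) (insufficient r1)
  P1 cannot run: need (1, 6) vs free (5, 5) (insufficient r1)
Never able to finish: P3, P0 and P1.
(3) Precisely 0 of the possible complete orderings are safe sequences.
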